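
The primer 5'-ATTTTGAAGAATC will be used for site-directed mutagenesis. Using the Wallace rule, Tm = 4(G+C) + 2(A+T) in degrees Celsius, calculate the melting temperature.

Base counts: G=2, A=5, T=5, C=1
So N_AT = 10 and N_GC = 3.
Tm = 4·3 + 2·10 = 12 + 20 = 32°C

32°C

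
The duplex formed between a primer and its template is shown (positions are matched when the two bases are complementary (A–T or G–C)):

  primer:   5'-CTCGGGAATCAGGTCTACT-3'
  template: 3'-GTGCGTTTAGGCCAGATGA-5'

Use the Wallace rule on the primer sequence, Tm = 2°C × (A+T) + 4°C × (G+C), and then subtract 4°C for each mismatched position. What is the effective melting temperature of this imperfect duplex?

42°C

Primer base counts: A=4, T=5, G=5, C=5 → A+T=9, G+C=10
Perfect-match Tm = 2(9) + 4(10) = 18 + 40 = 58°C
Mismatches (positions where the bases are not complementary): 4 (at positions 2, 5, 6, 11)
Effective Tm = 58 − 4×4 = 58 − 16 = 42°C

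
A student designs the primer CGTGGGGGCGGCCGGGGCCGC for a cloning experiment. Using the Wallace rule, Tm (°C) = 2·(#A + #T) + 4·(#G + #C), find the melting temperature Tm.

82°C

Counting bases: C=7, T=1, A=0, G=13
So N_AT = 1 and N_GC = 20.
Tm = 2×1 + 4×20 = 82°C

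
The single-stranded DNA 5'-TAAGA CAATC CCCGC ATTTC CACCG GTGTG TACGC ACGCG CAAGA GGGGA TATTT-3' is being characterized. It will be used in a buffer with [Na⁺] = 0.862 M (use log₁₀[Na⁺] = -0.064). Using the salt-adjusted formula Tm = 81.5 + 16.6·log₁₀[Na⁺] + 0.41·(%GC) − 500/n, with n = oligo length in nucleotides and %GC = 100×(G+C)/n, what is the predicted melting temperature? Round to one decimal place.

Length n = 55. Base counts: T=12, G=14, C=15, A=14
G+C = 29, so %GC = 29/55 × 100 = 52.727%
Salt term: 16.6 × (-0.064) = -1.062
GC term: 0.41 × 52.727 = 21.618; length term: −500/55 = −9.091
Tm = 81.5 + (-1.062) + 21.618 − 9.091 = 92.965 → 93.0°C

93.0°C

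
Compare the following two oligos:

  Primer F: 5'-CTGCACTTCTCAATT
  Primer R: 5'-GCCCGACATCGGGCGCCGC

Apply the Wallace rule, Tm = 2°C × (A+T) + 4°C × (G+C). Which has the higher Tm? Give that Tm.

Primer F: A+T=9, G+C=6 → Tm = 2(9)+4(6) = 42°C
Primer R: A+T=3, G+C=16 → Tm = 2(3)+4(16) = 70°C
42°C vs 70°C → primer R is higher.

Primer R, 70°C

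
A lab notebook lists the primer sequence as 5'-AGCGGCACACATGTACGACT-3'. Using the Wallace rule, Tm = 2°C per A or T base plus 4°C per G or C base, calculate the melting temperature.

Scanning the sequence gives T=3, A=6, C=6, G=5.
AT pairs contribute 9, GC pairs contribute 11.
Tm = 4·11 + 2·9 = 44 + 18 = 62°C

62°C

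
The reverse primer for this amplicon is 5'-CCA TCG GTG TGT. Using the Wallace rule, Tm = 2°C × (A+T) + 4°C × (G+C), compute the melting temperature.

G=4, A=1, C=3, T=4
So N_AT = 5 and N_GC = 7.
Tm = 2×5 + 4×7 = 38°C

38°C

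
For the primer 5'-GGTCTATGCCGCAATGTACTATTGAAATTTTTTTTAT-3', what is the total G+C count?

Scanning the sequence gives G=6, T=17, A=9, C=5.
G+C = 6 + 5 = 11

11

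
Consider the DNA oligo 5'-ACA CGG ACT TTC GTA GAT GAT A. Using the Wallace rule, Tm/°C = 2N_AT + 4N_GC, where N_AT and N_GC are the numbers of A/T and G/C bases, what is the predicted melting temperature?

62°C

Scanning the sequence gives A=7, T=6, C=4, G=5.
AT pairs contribute 13, GC pairs contribute 9.
Tm = 2(13) + 4(9) = 26 + 36 = 62°C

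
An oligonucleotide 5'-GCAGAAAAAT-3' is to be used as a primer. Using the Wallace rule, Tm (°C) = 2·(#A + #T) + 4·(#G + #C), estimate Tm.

26°C

Base counts: A=6, T=1, G=2, C=1
So N_AT = 7 and N_GC = 3.
Tm = 2(7) + 4(3) = 14 + 12 = 26°C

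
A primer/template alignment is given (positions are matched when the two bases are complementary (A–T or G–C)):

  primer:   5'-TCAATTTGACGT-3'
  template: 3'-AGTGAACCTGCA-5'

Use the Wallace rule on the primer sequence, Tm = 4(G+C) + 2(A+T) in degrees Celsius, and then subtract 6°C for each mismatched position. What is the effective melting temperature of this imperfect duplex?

20°C

Primer base counts: A=3, T=5, G=2, C=2 → A+T=8, G+C=4
Perfect-match Tm = 2(8) + 4(4) = 16 + 16 = 32°C
Mismatches (positions where the bases are not complementary): 2 (at positions 4, 7)
Effective Tm = 32 − 2×6 = 32 − 12 = 20°C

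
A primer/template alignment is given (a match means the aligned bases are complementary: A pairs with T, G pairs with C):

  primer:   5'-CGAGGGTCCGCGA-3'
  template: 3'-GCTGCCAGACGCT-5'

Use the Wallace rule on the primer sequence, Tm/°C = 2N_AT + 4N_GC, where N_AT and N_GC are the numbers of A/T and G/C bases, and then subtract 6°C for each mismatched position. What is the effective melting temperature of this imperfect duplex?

34°C

Primer base counts: A=2, T=1, G=6, C=4 → A+T=3, G+C=10
Perfect-match Tm = 2(3) + 4(10) = 6 + 40 = 46°C
Mismatches (positions where the bases are not complementary): 2 (at positions 4, 9)
Effective Tm = 46 − 2×6 = 46 − 12 = 34°C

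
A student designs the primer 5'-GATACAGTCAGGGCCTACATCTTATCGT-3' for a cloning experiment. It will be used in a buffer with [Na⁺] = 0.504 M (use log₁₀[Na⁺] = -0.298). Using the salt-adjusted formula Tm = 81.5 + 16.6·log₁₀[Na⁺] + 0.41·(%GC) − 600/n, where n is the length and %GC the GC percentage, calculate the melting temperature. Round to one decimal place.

74.2°C

Length n = 28. Counting bases: T=8, C=7, G=6, A=7
G+C = 13, so %GC = 13/28 × 100 = 46.429%
Salt term: 16.6 × (-0.298) = -4.947
GC term: 0.41 × 46.429 = 19.036; length term: −600/28 = −21.429
Tm = 81.5 + (-4.947) + 19.036 − 21.429 = 74.16 → 74.2°C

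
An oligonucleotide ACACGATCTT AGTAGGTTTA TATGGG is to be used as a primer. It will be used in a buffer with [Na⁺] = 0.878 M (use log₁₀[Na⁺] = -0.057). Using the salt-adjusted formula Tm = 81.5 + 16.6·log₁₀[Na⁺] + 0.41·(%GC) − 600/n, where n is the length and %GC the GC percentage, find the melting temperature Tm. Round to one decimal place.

Length n = 26. Scanning the sequence gives T=9, A=7, G=7, C=3.
G+C = 10, so %GC = 10/26 × 100 = 38.462%
Salt term: 16.6 × (-0.057) = -0.946
GC term: 0.41 × 38.462 = 15.769; length term: −600/26 = −23.077
Tm = 81.5 + (-0.946) + 15.769 − 23.077 = 73.246 → 73.2°C

73.2°C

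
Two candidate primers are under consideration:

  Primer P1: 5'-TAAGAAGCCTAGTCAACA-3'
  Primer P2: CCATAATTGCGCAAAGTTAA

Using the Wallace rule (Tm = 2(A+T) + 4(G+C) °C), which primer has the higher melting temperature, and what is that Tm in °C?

Primer P2, 54°C

Primer P1: A+T=11, G+C=7 → Tm = 2(11)+4(7) = 50°C
Primer P2: A+T=13, G+C=7 → Tm = 2(13)+4(7) = 54°C
50°C vs 54°C → primer P2 is higher.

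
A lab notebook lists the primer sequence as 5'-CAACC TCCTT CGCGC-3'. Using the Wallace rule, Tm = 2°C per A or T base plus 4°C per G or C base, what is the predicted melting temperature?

Scanning the sequence gives A=2, T=3, C=8, G=2.
AT pairs contribute 5, GC pairs contribute 10.
Tm = 2(5) + 4(10) = 10 + 40 = 50°C

50°C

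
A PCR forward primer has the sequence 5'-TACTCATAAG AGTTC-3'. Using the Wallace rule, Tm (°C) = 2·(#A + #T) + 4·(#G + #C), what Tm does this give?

Base counts: G=2, C=3, A=5, T=5
AT pairs contribute 10, GC pairs contribute 5.
Tm = 2(10) + 4(5) = 20 + 20 = 40°C

40°C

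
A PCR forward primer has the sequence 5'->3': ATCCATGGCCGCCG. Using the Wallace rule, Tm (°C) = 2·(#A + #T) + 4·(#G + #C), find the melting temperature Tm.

Counting bases: C=6, G=4, A=2, T=2
A+T = 4, G+C = 10
Tm = 4·10 + 2·4 = 40 + 8 = 48°C

48°C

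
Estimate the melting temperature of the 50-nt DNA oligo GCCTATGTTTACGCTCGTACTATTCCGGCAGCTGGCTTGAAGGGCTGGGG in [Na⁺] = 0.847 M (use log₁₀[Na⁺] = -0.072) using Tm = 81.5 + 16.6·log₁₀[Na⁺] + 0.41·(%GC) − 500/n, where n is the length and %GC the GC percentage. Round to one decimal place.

94.1°C

Length n = 50. Counting bases: T=14, G=17, C=12, A=7
G+C = 29, so %GC = 29/50 × 100 = 58%
Salt term: 16.6 × (-0.072) = -1.195
GC term: 0.41 × 58 = 23.78; length term: −500/50 = −10
Tm = 81.5 + (-1.195) + 23.78 − 10 = 94.085 → 94.1°C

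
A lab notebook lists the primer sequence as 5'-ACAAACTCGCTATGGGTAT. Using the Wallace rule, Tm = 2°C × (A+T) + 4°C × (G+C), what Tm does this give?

54°C

Counting bases: A=6, C=4, T=5, G=4
So N_AT = 11 and N_GC = 8.
Tm = 2(11) + 4(8) = 22 + 32 = 54°C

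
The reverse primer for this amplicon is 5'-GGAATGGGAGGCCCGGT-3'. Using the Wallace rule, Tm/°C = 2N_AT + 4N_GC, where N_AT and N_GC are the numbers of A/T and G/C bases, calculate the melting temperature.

58°C

C=3, G=9, T=2, A=3
AT pairs contribute 5, GC pairs contribute 12.
Tm = 2(5) + 4(12) = 10 + 48 = 58°C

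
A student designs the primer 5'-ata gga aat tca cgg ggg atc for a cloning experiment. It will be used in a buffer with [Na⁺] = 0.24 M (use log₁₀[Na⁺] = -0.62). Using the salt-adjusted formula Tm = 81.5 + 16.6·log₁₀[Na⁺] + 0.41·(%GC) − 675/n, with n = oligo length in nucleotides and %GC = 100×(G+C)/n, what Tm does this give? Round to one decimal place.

58.6°C

Length n = 21. T=4, G=7, A=7, C=3
G+C = 10, so %GC = 10/21 × 100 = 47.619%
Salt term: 16.6 × (-0.62) = -10.292
GC term: 0.41 × 47.619 = 19.524; length term: −675/21 = −32.143
Tm = 81.5 + (-10.292) + 19.524 − 32.143 = 58.589 → 58.6°C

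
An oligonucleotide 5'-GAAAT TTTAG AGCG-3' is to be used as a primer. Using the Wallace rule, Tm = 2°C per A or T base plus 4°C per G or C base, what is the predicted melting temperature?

38°C

Base counts: G=4, T=4, C=1, A=5
So N_AT = 9 and N_GC = 5.
Tm = 4·5 + 2·9 = 20 + 18 = 38°C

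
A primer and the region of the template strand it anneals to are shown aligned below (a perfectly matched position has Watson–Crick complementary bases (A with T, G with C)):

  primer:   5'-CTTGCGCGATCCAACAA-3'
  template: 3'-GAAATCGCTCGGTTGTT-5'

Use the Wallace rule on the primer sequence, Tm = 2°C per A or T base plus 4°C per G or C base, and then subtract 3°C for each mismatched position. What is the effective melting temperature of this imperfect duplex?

43°C

Primer base counts: A=5, T=3, G=3, C=6 → A+T=8, G+C=9
Perfect-match Tm = 2(8) + 4(9) = 16 + 36 = 52°C
Mismatches (positions where the bases are not complementary): 3 (at positions 4, 5, 10)
Effective Tm = 52 − 3×3 = 52 − 9 = 43°C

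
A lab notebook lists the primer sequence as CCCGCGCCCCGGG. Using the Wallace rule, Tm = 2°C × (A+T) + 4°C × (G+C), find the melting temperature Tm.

Scanning the sequence gives A=0, T=0, G=5, C=8.
A+T = 0, G+C = 13
Tm = 4·13 + 2·0 = 52 + 0 = 52°C

52°C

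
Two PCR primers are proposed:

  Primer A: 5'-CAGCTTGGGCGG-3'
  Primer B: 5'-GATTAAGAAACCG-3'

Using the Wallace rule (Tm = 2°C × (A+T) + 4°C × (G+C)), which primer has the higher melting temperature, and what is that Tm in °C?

Primer A, 42°C

Primer A: A+T=3, G+C=9 → Tm = 2(3)+4(9) = 42°C
Primer B: A+T=8, G+C=5 → Tm = 2(8)+4(5) = 36°C
42°C vs 36°C → primer A is higher.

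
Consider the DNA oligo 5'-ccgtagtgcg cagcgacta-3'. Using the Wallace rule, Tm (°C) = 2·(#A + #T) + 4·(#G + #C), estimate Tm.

Counting bases: C=6, G=6, A=4, T=3
A+T = 7, G+C = 12
Tm = 4·12 + 2·7 = 48 + 14 = 62°C

62°C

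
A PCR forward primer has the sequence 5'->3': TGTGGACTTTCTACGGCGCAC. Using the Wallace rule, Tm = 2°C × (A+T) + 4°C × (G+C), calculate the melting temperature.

66°C

G=6, A=3, C=6, T=6
AT pairs contribute 9, GC pairs contribute 12.
Tm = 2(9) + 4(12) = 18 + 48 = 66°C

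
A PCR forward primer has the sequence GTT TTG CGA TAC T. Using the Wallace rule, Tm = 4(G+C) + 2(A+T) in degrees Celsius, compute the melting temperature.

Base counts: G=3, A=2, T=6, C=2
So N_AT = 8 and N_GC = 5.
Tm = 4·5 + 2·8 = 20 + 16 = 36°C

36°C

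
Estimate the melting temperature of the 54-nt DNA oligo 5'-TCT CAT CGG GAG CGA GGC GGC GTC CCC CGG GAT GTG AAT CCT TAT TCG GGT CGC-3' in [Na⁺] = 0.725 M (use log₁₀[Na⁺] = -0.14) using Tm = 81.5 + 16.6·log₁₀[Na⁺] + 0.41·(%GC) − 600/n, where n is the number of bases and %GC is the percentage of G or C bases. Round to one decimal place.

Length n = 54. Base counts: A=7, T=12, G=19, C=16
G+C = 35, so %GC = 35/54 × 100 = 64.815%
Salt term: 16.6 × (-0.14) = -2.324
GC term: 0.41 × 64.815 = 26.574; length term: −600/54 = −11.111
Tm = 81.5 + (-2.324) + 26.574 − 11.111 = 94.639 → 94.6°C

94.6°C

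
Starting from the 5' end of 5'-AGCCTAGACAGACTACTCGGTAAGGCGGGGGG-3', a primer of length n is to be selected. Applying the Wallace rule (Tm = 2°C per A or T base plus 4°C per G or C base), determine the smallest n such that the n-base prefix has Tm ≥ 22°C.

n = 7

First 6 bases: AGCCTA → Tm = 18°C (< 22°C)
First 7 bases: AGCCTAG → Tm = 22°C (≥ 22°C)
Since every base adds ≥2°C, Tm only increases with n, so the threshold is first crossed at n = 7.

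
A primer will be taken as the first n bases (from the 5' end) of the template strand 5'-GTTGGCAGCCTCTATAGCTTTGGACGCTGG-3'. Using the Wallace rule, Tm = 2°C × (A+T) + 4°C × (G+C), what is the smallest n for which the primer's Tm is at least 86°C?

First 27 bases: GTTGGCAGCCTCTATAGCTTTGGACGC → Tm = 84°C (< 86°C)
First 28 bases: GTTGGCAGCCTCTATAGCTTTGGACGCT → Tm = 86°C (≥ 86°C)
Since every base adds ≥2°C, Tm only increases with n, so the threshold is first crossed at n = 28.

n = 28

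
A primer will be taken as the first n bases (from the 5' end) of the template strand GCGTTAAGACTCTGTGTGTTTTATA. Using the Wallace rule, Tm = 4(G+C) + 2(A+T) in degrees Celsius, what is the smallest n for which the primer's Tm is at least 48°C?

First 15 bases: GCGTTAAGACTCTGT → Tm = 44°C (< 48°C)
First 16 bases: GCGTTAAGACTCTGTG → Tm = 48°C (≥ 48°C)
Each additional base adds 2°C (A/T) or 4°C (G/C), so Tm is non-decreasing in n; n = 16 is the first length to reach 48°C.

n = 16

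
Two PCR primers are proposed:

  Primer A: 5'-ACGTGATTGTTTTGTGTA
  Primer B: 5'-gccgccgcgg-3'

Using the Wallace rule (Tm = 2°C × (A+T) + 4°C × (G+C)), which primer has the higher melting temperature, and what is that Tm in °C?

Primer A: A+T=12, G+C=6 → Tm = 2(12)+4(6) = 48°C
Primer B: A+T=0, G+C=10 → Tm = 2(0)+4(10) = 40°C
48°C vs 40°C → primer A is higher.

Primer A, 48°C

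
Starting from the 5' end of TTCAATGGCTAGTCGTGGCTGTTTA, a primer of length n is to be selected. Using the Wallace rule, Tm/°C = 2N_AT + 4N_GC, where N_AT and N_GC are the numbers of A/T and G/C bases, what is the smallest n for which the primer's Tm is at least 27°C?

n = 10

First 9 bases: TTCAATGGC → Tm = 26°C (< 27°C)
First 10 bases: TTCAATGGCT → Tm = 28°C (≥ 27°C)
Since every base adds ≥2°C, Tm only increases with n, so the threshold is first crossed at n = 10.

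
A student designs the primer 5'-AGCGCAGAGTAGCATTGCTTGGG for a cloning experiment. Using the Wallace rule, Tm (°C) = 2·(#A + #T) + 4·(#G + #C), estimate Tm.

Scanning the sequence gives T=5, A=5, C=4, G=9.
A+T = 10, G+C = 13
Tm = 4·13 + 2·10 = 52 + 20 = 72°C

72°C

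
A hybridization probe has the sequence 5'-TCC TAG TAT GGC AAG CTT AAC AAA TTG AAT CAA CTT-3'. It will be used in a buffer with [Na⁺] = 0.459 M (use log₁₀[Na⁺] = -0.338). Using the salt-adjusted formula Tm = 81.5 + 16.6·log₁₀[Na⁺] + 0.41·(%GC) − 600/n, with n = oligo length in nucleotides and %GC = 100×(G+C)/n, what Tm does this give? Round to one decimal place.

Length n = 36. T=11, G=5, A=13, C=7
G+C = 12, so %GC = 12/36 × 100 = 33.333%
Salt term: 16.6 × (-0.338) = -5.611
GC term: 0.41 × 33.333 = 13.667; length term: −600/36 = −16.667
Tm = 81.5 + (-5.611) + 13.667 − 16.667 = 72.889 → 72.9°C

72.9°C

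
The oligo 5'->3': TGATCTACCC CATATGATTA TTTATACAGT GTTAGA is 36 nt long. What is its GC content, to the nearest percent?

31%

Scanning the sequence gives G=5, A=11, C=6, T=14.
G+C = 5 + 6 = 11 out of 36 bases
%GC = 11/36 × 100 = 30.56% ≈ 31%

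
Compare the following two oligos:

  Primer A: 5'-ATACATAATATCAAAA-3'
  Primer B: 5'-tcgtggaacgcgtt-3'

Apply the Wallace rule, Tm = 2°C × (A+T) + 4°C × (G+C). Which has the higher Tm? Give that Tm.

Primer B, 44°C

Primer A: A+T=14, G+C=2 → Tm = 2(14)+4(2) = 36°C
Primer B: A+T=6, G+C=8 → Tm = 2(6)+4(8) = 44°C
36°C vs 44°C → primer B is higher.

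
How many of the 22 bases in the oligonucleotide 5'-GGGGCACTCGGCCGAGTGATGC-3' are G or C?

16

T=3, C=6, G=10, A=3
Total G or C: 10 + 6 = 16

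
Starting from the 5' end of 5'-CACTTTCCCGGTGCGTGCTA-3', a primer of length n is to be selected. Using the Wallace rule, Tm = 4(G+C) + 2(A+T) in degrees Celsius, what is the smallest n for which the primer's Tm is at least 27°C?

First 8 bases: CACTTTCC → Tm = 24°C (< 27°C)
First 9 bases: CACTTTCCC → Tm = 28°C (≥ 27°C)
Since every base adds ≥2°C, Tm only increases with n, so the threshold is first crossed at n = 9.

n = 9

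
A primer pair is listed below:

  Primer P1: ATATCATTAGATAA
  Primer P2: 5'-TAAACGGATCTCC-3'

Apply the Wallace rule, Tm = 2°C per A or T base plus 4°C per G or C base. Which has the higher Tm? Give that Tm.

Primer P1: A+T=12, G+C=2 → Tm = 2(12)+4(2) = 32°C
Primer P2: A+T=7, G+C=6 → Tm = 2(7)+4(6) = 38°C
32°C vs 38°C → primer P2 is higher.

Primer P2, 38°C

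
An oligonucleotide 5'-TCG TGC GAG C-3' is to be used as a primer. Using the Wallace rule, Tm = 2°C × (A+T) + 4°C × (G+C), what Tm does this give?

34°C

Base counts: G=4, A=1, C=3, T=2
AT pairs contribute 3, GC pairs contribute 7.
Tm = 2×3 + 4×7 = 34°C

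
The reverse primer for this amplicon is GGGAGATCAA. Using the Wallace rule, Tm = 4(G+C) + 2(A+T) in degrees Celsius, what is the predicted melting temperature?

Counting bases: G=4, C=1, A=4, T=1
So N_AT = 5 and N_GC = 5.
Tm = 2×5 + 4×5 = 30°C

30°C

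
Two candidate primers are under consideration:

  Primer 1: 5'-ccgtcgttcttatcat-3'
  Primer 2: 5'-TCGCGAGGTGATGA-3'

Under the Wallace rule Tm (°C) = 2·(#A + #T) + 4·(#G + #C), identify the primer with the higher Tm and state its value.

Primer 1, 46°C

Primer 1: A+T=9, G+C=7 → Tm = 2(9)+4(7) = 46°C
Primer 2: A+T=6, G+C=8 → Tm = 2(6)+4(8) = 44°C
46°C vs 44°C → primer 1 is higher.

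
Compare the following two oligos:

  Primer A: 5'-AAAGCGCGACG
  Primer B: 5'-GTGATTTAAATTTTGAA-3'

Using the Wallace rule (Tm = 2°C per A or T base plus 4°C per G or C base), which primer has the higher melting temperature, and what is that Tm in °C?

Primer A: A+T=4, G+C=7 → Tm = 2(4)+4(7) = 36°C
Primer B: A+T=14, G+C=3 → Tm = 2(14)+4(3) = 40°C
36°C vs 40°C → primer B is higher.

Primer B, 40°C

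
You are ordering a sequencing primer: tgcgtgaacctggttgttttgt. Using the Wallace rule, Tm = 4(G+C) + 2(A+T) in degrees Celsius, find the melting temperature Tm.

64°C

G=7, T=10, C=3, A=2
So N_AT = 12 and N_GC = 10.
Tm = 4·10 + 2·12 = 40 + 24 = 64°C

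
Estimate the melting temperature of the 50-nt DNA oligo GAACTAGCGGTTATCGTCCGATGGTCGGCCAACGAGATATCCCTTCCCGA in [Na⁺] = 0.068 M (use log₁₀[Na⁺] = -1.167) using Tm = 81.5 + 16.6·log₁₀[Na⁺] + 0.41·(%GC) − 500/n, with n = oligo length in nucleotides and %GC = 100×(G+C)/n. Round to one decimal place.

75.1°C

Length n = 50. Counting bases: T=11, A=11, G=13, C=15
G+C = 28, so %GC = 28/50 × 100 = 56%
Salt term: 16.6 × (-1.167) = -19.372
GC term: 0.41 × 56 = 22.96; length term: −500/50 = −10
Tm = 81.5 + (-19.372) + 22.96 − 10 = 75.088 → 75.1°C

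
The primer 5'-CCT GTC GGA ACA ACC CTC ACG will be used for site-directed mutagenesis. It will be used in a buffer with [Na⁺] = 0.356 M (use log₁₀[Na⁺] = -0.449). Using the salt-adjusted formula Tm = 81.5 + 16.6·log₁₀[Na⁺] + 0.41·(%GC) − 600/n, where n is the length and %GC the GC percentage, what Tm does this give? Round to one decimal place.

Length n = 21. Counting bases: T=3, A=5, G=4, C=9
G+C = 13, so %GC = 13/21 × 100 = 61.905%
Salt term: 16.6 × (-0.449) = -7.453
GC term: 0.41 × 61.905 = 25.381; length term: −600/21 = −28.571
Tm = 81.5 + (-7.453) + 25.381 − 28.571 = 70.857 → 70.9°C

70.9°C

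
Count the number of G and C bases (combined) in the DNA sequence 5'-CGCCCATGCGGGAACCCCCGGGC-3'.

Counting bases: T=1, C=11, A=3, G=8
G+C = 8 + 11 = 19

19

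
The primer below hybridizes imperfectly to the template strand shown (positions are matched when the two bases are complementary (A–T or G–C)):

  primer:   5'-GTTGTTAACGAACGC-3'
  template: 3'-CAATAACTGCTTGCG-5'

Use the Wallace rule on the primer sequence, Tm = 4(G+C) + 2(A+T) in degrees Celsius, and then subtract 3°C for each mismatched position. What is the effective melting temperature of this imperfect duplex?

Primer base counts: A=4, T=4, G=4, C=3 → A+T=8, G+C=7
Perfect-match Tm = 2(8) + 4(7) = 16 + 28 = 44°C
Mismatches (positions where the bases are not complementary): 2 (at positions 4, 7)
Effective Tm = 44 − 2×3 = 44 − 6 = 38°C

38°C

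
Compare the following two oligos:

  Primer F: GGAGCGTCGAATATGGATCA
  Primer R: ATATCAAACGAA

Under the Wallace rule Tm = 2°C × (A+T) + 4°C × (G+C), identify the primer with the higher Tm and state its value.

Primer F, 60°C

Primer F: A+T=10, G+C=10 → Tm = 2(10)+4(10) = 60°C
Primer R: A+T=9, G+C=3 → Tm = 2(9)+4(3) = 30°C
60°C vs 30°C → primer F is higher.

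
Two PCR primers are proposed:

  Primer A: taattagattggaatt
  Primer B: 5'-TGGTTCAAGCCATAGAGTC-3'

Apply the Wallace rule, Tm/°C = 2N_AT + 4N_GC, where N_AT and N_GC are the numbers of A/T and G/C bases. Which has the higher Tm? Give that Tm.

Primer B, 56°C

Primer A: A+T=13, G+C=3 → Tm = 2(13)+4(3) = 38°C
Primer B: A+T=10, G+C=9 → Tm = 2(10)+4(9) = 56°C
38°C vs 56°C → primer B is higher.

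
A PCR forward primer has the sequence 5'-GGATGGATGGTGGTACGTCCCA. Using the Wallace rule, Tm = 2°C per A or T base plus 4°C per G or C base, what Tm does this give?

A=4, G=9, C=4, T=5
A+T = 9, G+C = 13
Tm = 2(9) + 4(13) = 18 + 52 = 70°C

70°C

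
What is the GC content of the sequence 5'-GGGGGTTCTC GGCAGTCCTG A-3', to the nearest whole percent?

Base counts: C=5, A=2, G=9, T=5
G+C = 9 + 5 = 14 out of 21 bases
%GC = 14/21 × 100 = 66.67% ≈ 67%

67%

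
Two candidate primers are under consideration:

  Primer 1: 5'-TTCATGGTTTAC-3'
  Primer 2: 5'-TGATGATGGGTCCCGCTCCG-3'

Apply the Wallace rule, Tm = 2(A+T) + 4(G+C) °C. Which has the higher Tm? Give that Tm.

Primer 1: A+T=8, G+C=4 → Tm = 2(8)+4(4) = 32°C
Primer 2: A+T=7, G+C=13 → Tm = 2(7)+4(13) = 66°C
32°C vs 66°C → primer 2 is higher.

Primer 2, 66°C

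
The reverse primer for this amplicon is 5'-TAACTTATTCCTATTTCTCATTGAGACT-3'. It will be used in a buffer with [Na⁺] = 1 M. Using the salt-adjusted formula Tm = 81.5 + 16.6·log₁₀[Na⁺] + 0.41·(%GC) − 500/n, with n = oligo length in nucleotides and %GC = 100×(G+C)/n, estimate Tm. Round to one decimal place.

75.4°C

Length n = 28. Base counts: G=2, T=13, C=6, A=7
G+C = 8, so %GC = 8/28 × 100 = 28.571%
Salt term: 16.6 × (0) = 0
GC term: 0.41 × 28.571 = 11.714; length term: −500/28 = −17.857
Tm = 81.5 + (0) + 11.714 − 17.857 = 75.357 → 75.4°C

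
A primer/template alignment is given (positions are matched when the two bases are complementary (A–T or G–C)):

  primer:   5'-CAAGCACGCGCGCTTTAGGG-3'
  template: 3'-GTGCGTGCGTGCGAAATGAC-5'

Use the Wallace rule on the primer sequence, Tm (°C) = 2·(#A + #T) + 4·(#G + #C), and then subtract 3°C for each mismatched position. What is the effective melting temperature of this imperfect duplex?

54°C

Primer base counts: A=4, T=3, G=7, C=6 → A+T=7, G+C=13
Perfect-match Tm = 2(7) + 4(13) = 14 + 52 = 66°C
Mismatches (positions where the bases are not complementary): 4 (at positions 3, 10, 18, 19)
Effective Tm = 66 − 4×3 = 66 − 12 = 54°C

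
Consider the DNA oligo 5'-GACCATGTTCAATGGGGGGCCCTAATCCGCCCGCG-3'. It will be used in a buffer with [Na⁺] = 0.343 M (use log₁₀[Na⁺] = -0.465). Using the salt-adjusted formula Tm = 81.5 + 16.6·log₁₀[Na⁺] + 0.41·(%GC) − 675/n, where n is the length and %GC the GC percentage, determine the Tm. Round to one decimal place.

81.4°C

Length n = 35. Counting bases: G=11, C=12, A=6, T=6
G+C = 23, so %GC = 23/35 × 100 = 65.714%
Salt term: 16.6 × (-0.465) = -7.719
GC term: 0.41 × 65.714 = 26.943; length term: −675/35 = −19.286
Tm = 81.5 + (-7.719) + 26.943 − 19.286 = 81.438 → 81.4°C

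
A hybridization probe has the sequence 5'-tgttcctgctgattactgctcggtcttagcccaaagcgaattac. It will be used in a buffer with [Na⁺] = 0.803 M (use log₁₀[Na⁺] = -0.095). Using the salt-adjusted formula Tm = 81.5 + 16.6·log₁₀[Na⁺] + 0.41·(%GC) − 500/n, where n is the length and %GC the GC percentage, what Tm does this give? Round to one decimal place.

88.1°C

Length n = 44. Base counts: C=12, G=9, A=9, T=14
G+C = 21, so %GC = 21/44 × 100 = 47.727%
Salt term: 16.6 × (-0.095) = -1.577
GC term: 0.41 × 47.727 = 19.568; length term: −500/44 = −11.364
Tm = 81.5 + (-1.577) + 19.568 − 11.364 = 88.127 → 88.1°C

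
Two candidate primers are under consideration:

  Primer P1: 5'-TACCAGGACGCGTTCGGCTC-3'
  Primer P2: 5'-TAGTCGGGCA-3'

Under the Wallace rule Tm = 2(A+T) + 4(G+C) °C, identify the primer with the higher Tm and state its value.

Primer P1: A+T=7, G+C=13 → Tm = 2(7)+4(13) = 66°C
Primer P2: A+T=4, G+C=6 → Tm = 2(4)+4(6) = 32°C
66°C vs 32°C → primer P1 is higher.

Primer P1, 66°C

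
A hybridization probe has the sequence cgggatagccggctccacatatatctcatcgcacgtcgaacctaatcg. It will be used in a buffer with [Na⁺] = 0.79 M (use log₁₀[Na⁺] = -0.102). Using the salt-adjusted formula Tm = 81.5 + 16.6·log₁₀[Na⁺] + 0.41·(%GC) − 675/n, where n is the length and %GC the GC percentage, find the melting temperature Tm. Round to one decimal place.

88.0°C

Length n = 48. T=10, C=16, A=12, G=10
G+C = 26, so %GC = 26/48 × 100 = 54.167%
Salt term: 16.6 × (-0.102) = -1.693
GC term: 0.41 × 54.167 = 22.208; length term: −675/48 = −14.062
Tm = 81.5 + (-1.693) + 22.208 − 14.062 = 87.953 → 88.0°C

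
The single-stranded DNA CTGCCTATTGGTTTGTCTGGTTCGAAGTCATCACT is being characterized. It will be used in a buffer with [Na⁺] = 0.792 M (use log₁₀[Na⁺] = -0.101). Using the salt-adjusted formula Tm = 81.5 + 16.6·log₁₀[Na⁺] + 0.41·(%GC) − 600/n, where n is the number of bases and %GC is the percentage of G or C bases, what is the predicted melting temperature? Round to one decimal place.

Length n = 35. Base counts: C=8, A=5, G=8, T=14
G+C = 16, so %GC = 16/35 × 100 = 45.714%
Salt term: 16.6 × (-0.101) = -1.677
GC term: 0.41 × 45.714 = 18.743; length term: −600/35 = −17.143
Tm = 81.5 + (-1.677) + 18.743 − 17.143 = 81.423 → 81.4°C

81.4°C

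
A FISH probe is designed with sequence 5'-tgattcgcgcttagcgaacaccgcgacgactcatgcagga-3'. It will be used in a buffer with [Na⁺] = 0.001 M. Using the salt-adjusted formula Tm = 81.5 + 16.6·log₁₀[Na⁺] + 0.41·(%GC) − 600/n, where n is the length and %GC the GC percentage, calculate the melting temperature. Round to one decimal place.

Length n = 40. Counting bases: T=7, G=11, A=10, C=12
G+C = 23, so %GC = 23/40 × 100 = 57.5%
Salt term: 16.6 × (-3) = -49.8
GC term: 0.41 × 57.5 = 23.575; length term: −600/40 = −15
Tm = 81.5 + (-49.8) + 23.575 − 15 = 40.275 → 40.3°C

40.3°C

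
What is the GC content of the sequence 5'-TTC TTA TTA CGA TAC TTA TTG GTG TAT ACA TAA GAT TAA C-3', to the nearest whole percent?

25%

Scanning the sequence gives T=17, G=5, C=5, A=13.
G+C = 5 + 5 = 10 out of 40 bases
%GC = 10/40 × 100 = 25% ≈ 25%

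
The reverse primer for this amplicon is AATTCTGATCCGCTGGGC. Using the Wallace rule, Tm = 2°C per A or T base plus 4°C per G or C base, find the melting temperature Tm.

Base counts: A=3, C=5, T=5, G=5
So N_AT = 8 and N_GC = 10.
Tm = 2×8 + 4×10 = 56°C

56°C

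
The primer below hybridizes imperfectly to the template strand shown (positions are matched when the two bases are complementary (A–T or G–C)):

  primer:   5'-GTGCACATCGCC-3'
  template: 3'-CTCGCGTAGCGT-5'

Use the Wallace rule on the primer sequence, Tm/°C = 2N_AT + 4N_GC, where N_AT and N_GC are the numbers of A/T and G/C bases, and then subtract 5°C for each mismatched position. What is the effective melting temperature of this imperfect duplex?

25°C

Primer base counts: A=2, T=2, G=3, C=5 → A+T=4, G+C=8
Perfect-match Tm = 2(4) + 4(8) = 8 + 32 = 40°C
Mismatches (positions where the bases are not complementary): 3 (at positions 2, 5, 12)
Effective Tm = 40 − 3×5 = 40 − 15 = 25°C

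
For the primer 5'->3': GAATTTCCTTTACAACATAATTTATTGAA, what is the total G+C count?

Scanning the sequence gives T=12, C=4, A=11, G=2.
G+C = 2 + 4 = 6

6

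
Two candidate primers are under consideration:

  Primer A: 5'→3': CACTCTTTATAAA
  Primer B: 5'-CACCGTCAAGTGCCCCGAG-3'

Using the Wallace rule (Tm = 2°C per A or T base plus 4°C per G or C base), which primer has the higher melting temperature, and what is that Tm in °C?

Primer B, 64°C

Primer A: A+T=10, G+C=3 → Tm = 2(10)+4(3) = 32°C
Primer B: A+T=6, G+C=13 → Tm = 2(6)+4(13) = 64°C
32°C vs 64°C → primer B is higher.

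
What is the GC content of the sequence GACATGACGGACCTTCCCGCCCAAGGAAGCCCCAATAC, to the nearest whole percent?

61%

Base counts: G=8, C=15, A=11, T=4
G+C = 8 + 15 = 23 out of 38 bases
%GC = 23/38 × 100 = 60.53% ≈ 61%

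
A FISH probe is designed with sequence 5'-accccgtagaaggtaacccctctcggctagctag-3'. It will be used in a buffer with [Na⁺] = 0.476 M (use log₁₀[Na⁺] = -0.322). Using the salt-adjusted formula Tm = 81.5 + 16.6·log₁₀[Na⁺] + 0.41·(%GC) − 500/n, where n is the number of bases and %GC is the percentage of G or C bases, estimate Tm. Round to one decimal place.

Length n = 34. Scanning the sequence gives A=8, C=12, G=8, T=6.
G+C = 20, so %GC = 20/34 × 100 = 58.824%
Salt term: 16.6 × (-0.322) = -5.345
GC term: 0.41 × 58.824 = 24.118; length term: −500/34 = −14.706
Tm = 81.5 + (-5.345) + 24.118 − 14.706 = 85.567 → 85.6°C

85.6°C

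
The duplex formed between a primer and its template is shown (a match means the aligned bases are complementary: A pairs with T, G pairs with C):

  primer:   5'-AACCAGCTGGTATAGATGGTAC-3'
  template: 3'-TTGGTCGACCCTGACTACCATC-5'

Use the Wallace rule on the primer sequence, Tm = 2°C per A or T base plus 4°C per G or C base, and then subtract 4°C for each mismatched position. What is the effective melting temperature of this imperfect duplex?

Primer base counts: A=7, T=5, G=6, C=4 → A+T=12, G+C=10
Perfect-match Tm = 2(12) + 4(10) = 24 + 40 = 64°C
Mismatches (positions where the bases are not complementary): 4 (at positions 11, 13, 14, 22)
Effective Tm = 64 − 4×4 = 64 − 16 = 48°C

48°C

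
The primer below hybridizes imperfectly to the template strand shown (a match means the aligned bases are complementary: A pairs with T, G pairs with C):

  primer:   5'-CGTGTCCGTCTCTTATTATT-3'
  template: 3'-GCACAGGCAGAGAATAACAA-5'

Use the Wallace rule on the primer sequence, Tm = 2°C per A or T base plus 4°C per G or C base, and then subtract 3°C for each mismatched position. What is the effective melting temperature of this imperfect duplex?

53°C

Primer base counts: A=2, T=10, G=3, C=5 → A+T=12, G+C=8
Perfect-match Tm = 2(12) + 4(8) = 24 + 32 = 56°C
Mismatches (positions where the bases are not complementary): 1 (at position 18)
Effective Tm = 56 − 1×3 = 56 − 3 = 53°C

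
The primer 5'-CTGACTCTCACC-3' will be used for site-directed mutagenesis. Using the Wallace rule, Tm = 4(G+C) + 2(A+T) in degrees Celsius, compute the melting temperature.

38°C

Counting bases: A=2, G=1, T=3, C=6
So N_AT = 5 and N_GC = 7.
Tm = 2×5 + 4×7 = 38°C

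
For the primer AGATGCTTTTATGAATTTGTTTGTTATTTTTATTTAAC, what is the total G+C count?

7

Counting bases: A=9, C=2, T=22, G=5
Total G or C: 5 + 2 = 7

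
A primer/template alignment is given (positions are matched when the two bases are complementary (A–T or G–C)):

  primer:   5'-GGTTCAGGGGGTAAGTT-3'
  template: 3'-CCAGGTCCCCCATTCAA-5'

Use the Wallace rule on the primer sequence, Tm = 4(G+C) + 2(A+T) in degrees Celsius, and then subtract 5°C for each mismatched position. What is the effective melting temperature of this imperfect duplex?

47°C

Primer base counts: A=3, T=5, G=8, C=1 → A+T=8, G+C=9
Perfect-match Tm = 2(8) + 4(9) = 16 + 36 = 52°C
Mismatches (positions where the bases are not complementary): 1 (at position 4)
Effective Tm = 52 − 1×5 = 52 − 5 = 47°C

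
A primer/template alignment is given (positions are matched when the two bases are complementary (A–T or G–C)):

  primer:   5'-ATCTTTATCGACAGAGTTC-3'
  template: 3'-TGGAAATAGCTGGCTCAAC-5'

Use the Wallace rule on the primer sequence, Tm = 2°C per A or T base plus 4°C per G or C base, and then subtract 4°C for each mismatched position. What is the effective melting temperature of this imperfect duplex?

40°C

Primer base counts: A=5, T=7, G=3, C=4 → A+T=12, G+C=7
Perfect-match Tm = 2(12) + 4(7) = 24 + 28 = 52°C
Mismatches (positions where the bases are not complementary): 3 (at positions 2, 13, 19)
Effective Tm = 52 − 3×4 = 52 − 12 = 40°C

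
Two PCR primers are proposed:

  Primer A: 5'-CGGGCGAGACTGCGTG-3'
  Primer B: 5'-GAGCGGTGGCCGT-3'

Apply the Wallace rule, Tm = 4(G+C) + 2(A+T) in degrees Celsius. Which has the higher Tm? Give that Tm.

Primer A: A+T=4, G+C=12 → Tm = 2(4)+4(12) = 56°C
Primer B: A+T=3, G+C=10 → Tm = 2(3)+4(10) = 46°C
56°C vs 46°C → primer A is higher.

Primer A, 56°C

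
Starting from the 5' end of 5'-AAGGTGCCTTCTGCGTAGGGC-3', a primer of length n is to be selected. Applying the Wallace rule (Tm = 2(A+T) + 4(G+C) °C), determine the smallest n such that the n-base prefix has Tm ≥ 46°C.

n = 15

First 14 bases: AAGGTGCCTTCTGC → Tm = 44°C (< 46°C)
First 15 bases: AAGGTGCCTTCTGCG → Tm = 48°C (≥ 46°C)
Since every base adds ≥2°C, Tm only increases with n, so the threshold is first crossed at n = 15.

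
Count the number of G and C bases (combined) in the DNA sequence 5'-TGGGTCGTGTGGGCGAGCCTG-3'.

15

Base counts: C=4, A=1, T=5, G=11
Total G or C: 11 + 4 = 15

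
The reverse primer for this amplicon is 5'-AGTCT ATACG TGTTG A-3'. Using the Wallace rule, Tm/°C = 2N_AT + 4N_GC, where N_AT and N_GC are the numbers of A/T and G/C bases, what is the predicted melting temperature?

44°C

Scanning the sequence gives G=4, C=2, A=4, T=6.
A+T = 10, G+C = 6
Tm = 4·6 + 2·10 = 24 + 20 = 44°C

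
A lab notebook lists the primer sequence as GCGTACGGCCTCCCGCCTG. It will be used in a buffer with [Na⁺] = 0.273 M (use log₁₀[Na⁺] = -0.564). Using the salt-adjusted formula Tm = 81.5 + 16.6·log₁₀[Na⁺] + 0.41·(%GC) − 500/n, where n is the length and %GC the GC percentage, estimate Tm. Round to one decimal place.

Length n = 19. Scanning the sequence gives A=1, T=3, G=6, C=9.
G+C = 15, so %GC = 15/19 × 100 = 78.947%
Salt term: 16.6 × (-0.564) = -9.362
GC term: 0.41 × 78.947 = 32.368; length term: −500/19 = −26.316
Tm = 81.5 + (-9.362) + 32.368 − 26.316 = 78.19 → 78.2°C

78.2°C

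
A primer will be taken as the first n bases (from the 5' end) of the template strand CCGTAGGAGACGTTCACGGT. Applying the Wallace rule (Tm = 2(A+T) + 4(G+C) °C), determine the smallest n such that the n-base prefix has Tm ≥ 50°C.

First 15 bases: CCGTAGGAGACGTTC → Tm = 48°C (< 50°C)
First 16 bases: CCGTAGGAGACGTTCA → Tm = 50°C (≥ 50°C)
Since every base adds ≥2°C, Tm only increases with n, so the threshold is first crossed at n = 16.

n = 16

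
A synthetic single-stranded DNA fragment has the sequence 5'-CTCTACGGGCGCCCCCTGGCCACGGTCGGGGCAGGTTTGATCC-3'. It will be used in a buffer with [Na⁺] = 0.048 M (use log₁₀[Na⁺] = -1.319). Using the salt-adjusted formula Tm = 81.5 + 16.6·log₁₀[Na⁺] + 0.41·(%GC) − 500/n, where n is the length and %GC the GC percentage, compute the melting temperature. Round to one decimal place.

Length n = 43. Counting bases: T=8, A=4, C=16, G=15
G+C = 31, so %GC = 31/43 × 100 = 72.093%
Salt term: 16.6 × (-1.319) = -21.895
GC term: 0.41 × 72.093 = 29.558; length term: −500/43 = −11.628
Tm = 81.5 + (-21.895) + 29.558 − 11.628 = 77.535 → 77.5°C

77.5°C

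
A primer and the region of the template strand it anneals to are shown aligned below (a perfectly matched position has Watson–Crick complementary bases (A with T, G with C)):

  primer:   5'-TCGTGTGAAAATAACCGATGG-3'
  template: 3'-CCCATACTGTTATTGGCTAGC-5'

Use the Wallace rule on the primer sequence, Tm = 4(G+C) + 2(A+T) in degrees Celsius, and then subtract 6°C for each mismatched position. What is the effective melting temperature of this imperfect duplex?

Primer base counts: A=7, T=5, G=6, C=3 → A+T=12, G+C=9
Perfect-match Tm = 2(12) + 4(9) = 24 + 36 = 60°C
Mismatches (positions where the bases are not complementary): 5 (at positions 1, 2, 5, 9, 20)
Effective Tm = 60 − 5×6 = 60 − 30 = 30°C

30°C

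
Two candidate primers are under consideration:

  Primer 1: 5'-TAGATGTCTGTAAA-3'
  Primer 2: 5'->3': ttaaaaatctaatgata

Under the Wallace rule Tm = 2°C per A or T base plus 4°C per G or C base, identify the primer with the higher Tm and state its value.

Primer 2, 38°C

Primer 1: A+T=10, G+C=4 → Tm = 2(10)+4(4) = 36°C
Primer 2: A+T=15, G+C=2 → Tm = 2(15)+4(2) = 38°C
36°C vs 38°C → primer 2 is higher.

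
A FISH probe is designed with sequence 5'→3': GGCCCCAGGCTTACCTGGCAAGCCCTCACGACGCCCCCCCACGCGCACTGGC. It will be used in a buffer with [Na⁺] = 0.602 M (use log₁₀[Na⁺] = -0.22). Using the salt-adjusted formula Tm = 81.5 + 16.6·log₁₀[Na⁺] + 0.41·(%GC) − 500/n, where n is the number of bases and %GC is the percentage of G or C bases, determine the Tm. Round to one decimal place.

99.0°C

Length n = 52. Base counts: C=26, T=5, G=13, A=8
G+C = 39, so %GC = 39/52 × 100 = 75%
Salt term: 16.6 × (-0.22) = -3.652
GC term: 0.41 × 75 = 30.75; length term: −500/52 = −9.615
Tm = 81.5 + (-3.652) + 30.75 − 9.615 = 98.983 → 99.0°C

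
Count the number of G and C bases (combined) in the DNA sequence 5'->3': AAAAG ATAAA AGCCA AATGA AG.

Counting bases: C=2, T=2, A=14, G=4
G+C = 4 + 2 = 6

6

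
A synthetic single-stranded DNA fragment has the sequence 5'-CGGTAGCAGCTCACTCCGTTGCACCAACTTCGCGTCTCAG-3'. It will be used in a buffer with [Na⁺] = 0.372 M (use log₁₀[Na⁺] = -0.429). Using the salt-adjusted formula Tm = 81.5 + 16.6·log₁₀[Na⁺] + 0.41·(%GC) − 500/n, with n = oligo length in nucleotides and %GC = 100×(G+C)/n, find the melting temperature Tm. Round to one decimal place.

Length n = 40. Scanning the sequence gives T=9, G=9, A=7, C=15.
G+C = 24, so %GC = 24/40 × 100 = 60%
Salt term: 16.6 × (-0.429) = -7.121
GC term: 0.41 × 60 = 24.6; length term: −500/40 = −12.5
Tm = 81.5 + (-7.121) + 24.6 − 12.5 = 86.479 → 86.5°C

86.5°C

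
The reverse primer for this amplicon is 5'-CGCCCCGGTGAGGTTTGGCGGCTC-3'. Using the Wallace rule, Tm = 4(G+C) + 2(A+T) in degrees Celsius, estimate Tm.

84°C

Base counts: G=10, C=8, T=5, A=1
AT pairs contribute 6, GC pairs contribute 18.
Tm = 2(6) + 4(18) = 12 + 72 = 84°C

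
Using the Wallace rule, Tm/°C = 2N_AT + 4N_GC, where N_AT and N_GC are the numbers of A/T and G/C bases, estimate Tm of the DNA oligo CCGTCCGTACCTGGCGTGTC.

T=5, A=1, C=8, G=6
A+T = 6, G+C = 14
Tm = 2(6) + 4(14) = 12 + 56 = 68°C

68°C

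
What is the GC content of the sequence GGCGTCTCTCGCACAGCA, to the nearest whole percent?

67%

Counting bases: C=7, G=5, T=3, A=3
G+C = 5 + 7 = 12 out of 18 bases
%GC = 12/18 × 100 = 66.67% ≈ 67%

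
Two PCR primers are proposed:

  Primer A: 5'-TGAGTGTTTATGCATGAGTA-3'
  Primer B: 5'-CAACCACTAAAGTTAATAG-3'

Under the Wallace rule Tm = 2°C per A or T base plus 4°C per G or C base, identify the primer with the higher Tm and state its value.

Primer A, 54°C

Primer A: A+T=13, G+C=7 → Tm = 2(13)+4(7) = 54°C
Primer B: A+T=13, G+C=6 → Tm = 2(13)+4(6) = 50°C
54°C vs 50°C → primer A is higher.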